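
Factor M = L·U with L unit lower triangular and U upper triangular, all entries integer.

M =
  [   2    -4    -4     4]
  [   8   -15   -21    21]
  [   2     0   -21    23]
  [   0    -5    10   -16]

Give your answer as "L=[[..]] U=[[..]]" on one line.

L=[[1,0,0,0],[4,1,0,0],[1,4,1,0],[0,-5,-5,1]] U=[[2,-4,-4,4],[0,1,-5,5],[0,0,3,-1],[0,0,0,4]]

  row1 -= 4·row0 → [0,1,-5,5]
  row2 -= 1·row0 → [0,4,-17,19]
  row3 -= 0·row0 → [0,-5,10,-16]
  row2 -= 4·row1 → [0,0,3,-1]
  row3 -= -5·row1 → [0,0,-15,9]
  row3 -= -5·row2 → [0,0,0,4]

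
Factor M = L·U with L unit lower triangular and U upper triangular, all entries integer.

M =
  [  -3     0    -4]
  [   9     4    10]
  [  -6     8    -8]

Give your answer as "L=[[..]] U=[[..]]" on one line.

  r1 -= -3·r0 → [0,4,-2]
  r2 -= 2·r0 → [0,8,0]
  r2 -= 2·r1 → [0,0,4]

L=[[1,0,0],[-3,1,0],[2,2,1]] U=[[-3,0,-4],[0,4,-2],[0,0,4]]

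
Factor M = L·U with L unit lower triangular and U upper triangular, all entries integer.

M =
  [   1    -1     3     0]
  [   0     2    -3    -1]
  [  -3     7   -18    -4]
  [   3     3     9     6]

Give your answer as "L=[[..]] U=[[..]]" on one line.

L=[[1,0,0,0],[0,1,0,0],[-3,2,1,0],[3,3,-3,1]] U=[[1,-1,3,0],[0,2,-3,-1],[0,0,-3,-2],[0,0,0,3]]

  R1 -= 0·R0 → [0,2,-3,-1]
  R2 -= -3·R0 → [0,4,-9,-4]
  R3 -= 3·R0 → [0,6,0,6]
  R2 -= 2·R1 → [0,0,-3,-2]
  R3 -= 3·R1 → [0,0,9,9]
  R3 -= -3·R2 → [0,0,0,3]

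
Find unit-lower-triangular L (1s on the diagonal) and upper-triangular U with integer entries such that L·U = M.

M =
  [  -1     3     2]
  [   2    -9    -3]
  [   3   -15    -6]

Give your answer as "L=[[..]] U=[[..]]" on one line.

L=[[1,0,0],[-2,1,0],[-3,2,1]] U=[[-1,3,2],[0,-3,1],[0,0,-2]]

  row1 -= -2·row0 → [0,-3,1]
  row2 -= -3·row0 → [0,-6,0]
  row2 -= 2·row1 → [0,0,-2]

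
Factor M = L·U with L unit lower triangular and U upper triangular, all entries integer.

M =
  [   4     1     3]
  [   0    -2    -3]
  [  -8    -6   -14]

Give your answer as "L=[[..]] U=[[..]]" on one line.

L=[[1,0,0],[0,1,0],[-2,2,1]] U=[[4,1,3],[0,-2,-3],[0,0,-2]]

  r1 -= 0·r0 → [0,-2,-3]
  r2 -= -2·r0 → [0,-4,-8]
  r2 -= 2·r1 → [0,0,-2]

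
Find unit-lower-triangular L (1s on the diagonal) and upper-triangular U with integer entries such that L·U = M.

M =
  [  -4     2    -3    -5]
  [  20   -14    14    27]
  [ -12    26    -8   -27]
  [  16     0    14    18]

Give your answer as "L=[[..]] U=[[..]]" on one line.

  R1 -= -5·R0 → [0,-4,-1,2]
  R2 -= 3·R0 → [0,20,1,-12]
  R3 -= -4·R0 → [0,8,2,-2]
  R2 -= -5·R1 → [0,0,-4,-2]
  R3 -= -2·R1 → [0,0,0,2]
  R3 -= 0·R2 → [0,0,0,2]

L=[[1,0,0,0],[-5,1,0,0],[3,-5,1,0],[-4,-2,0,1]] U=[[-4,2,-3,-5],[0,-4,-1,2],[0,0,-4,-2],[0,0,0,2]]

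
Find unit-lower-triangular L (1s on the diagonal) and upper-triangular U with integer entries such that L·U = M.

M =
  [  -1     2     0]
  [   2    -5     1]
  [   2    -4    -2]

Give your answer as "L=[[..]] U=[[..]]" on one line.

L=[[1,0,0],[-2,1,0],[-2,0,1]] U=[[-1,2,0],[0,-1,1],[0,0,-2]]

  r1 -= -2·r0 → [0,-1,1]
  r2 -= -2·r0 → [0,0,-2]
  r2 -= 0·r1 → [0,0,-2]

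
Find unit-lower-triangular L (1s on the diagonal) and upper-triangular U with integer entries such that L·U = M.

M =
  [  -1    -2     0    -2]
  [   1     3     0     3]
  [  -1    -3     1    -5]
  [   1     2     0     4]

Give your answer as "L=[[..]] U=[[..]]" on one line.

L=[[1,0,0,0],[-1,1,0,0],[1,-1,1,0],[-1,0,0,1]] U=[[-1,-2,0,-2],[0,1,0,1],[0,0,1,-2],[0,0,0,2]]

  r1 -= -1·r0 → [0,1,0,1]
  r2 -= 1·r0 → [0,-1,1,-3]
  r3 -= -1·r0 → [0,0,0,2]
  r2 -= -1·r1 → [0,0,1,-2]
  r3 -= 0·r1 → [0,0,0,2]
  r3 -= 0·r2 → [0,0,0,2]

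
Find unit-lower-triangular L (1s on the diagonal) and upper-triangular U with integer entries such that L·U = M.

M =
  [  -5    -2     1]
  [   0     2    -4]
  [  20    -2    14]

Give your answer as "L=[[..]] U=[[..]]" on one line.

  r1 -= 0·r0 → [0,2,-4]
  r2 -= -4·r0 → [0,-10,18]
  r2 -= -5·r1 → [0,0,-2]

L=[[1,0,0],[0,1,0],[-4,-5,1]] U=[[-5,-2,1],[0,2,-4],[0,0,-2]]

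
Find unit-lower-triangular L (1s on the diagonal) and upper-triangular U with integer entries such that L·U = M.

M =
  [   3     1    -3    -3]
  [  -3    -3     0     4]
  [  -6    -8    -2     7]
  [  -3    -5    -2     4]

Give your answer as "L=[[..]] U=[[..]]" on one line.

  row1 -= -1·row0 → [0,-2,-3,1]
  row2 -= -2·row0 → [0,-6,-8,1]
  row3 -= -1·row0 → [0,-4,-5,1]
  row2 -= 3·row1 → [0,0,1,-2]
  row3 -= 2·row1 → [0,0,1,-1]
  row3 -= 1·row2 → [0,0,0,1]

L=[[1,0,0,0],[-1,1,0,0],[-2,3,1,0],[-1,2,1,1]] U=[[3,1,-3,-3],[0,-2,-3,1],[0,0,1,-2],[0,0,0,1]]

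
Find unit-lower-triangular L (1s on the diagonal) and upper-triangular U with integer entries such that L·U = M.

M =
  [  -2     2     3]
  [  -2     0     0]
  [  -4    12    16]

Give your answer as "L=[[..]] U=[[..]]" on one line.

L=[[1,0,0],[1,1,0],[2,-4,1]] U=[[-2,2,3],[0,-2,-3],[0,0,-2]]

  row1 -= 1·row0 → [0,-2,-3]
  row2 -= 2·row0 → [0,8,10]
  row2 -= -4·row1 → [0,0,-2]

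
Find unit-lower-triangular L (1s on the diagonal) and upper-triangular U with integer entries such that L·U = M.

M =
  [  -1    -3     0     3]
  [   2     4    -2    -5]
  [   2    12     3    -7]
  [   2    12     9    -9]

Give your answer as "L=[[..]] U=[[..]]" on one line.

  R1 -= -2·R0 → [0,-2,-2,1]
  R2 -= -2·R0 → [0,6,3,-1]
  R3 -= -2·R0 → [0,6,9,-3]
  R2 -= -3·R1 → [0,0,-3,2]
  R3 -= -3·R1 → [0,0,3,0]
  R3 -= -1·R2 → [0,0,0,2]

L=[[1,0,0,0],[-2,1,0,0],[-2,-3,1,0],[-2,-3,-1,1]] U=[[-1,-3,0,3],[0,-2,-2,1],[0,0,-3,2],[0,0,0,2]]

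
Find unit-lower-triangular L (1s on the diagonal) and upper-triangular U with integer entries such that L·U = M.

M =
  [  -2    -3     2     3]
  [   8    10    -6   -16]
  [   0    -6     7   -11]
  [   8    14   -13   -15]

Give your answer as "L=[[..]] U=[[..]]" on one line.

  row1 -= -4·row0 → [0,-2,2,-4]
  row2 -= 0·row0 → [0,-6,7,-11]
  row3 -= -4·row0 → [0,2,-5,-3]
  row2 -= 3·row1 → [0,0,1,1]
  row3 -= -1·row1 → [0,0,-3,-7]
  row3 -= -3·row2 → [0,0,0,-4]

L=[[1,0,0,0],[-4,1,0,0],[0,3,1,0],[-4,-1,-3,1]] U=[[-2,-3,2,3],[0,-2,2,-4],[0,0,1,1],[0,0,0,-4]]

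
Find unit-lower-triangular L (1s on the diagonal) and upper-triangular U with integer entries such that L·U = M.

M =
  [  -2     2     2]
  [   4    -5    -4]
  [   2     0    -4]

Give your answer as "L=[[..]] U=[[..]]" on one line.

L=[[1,0,0],[-2,1,0],[-1,-2,1]] U=[[-2,2,2],[0,-1,0],[0,0,-2]]

  r1 -= -2·r0 → [0,-1,0]
  r2 -= -1·r0 → [0,2,-2]
  r2 -= -2·r1 → [0,0,-2]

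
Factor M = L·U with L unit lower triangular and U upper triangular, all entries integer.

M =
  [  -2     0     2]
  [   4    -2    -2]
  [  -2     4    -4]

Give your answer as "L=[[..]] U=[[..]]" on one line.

L=[[1,0,0],[-2,1,0],[1,-2,1]] U=[[-2,0,2],[0,-2,2],[0,0,-2]]

  row1 -= -2·row0 → [0,-2,2]
  row2 -= 1·row0 → [0,4,-6]
  row2 -= -2·row1 → [0,0,-2]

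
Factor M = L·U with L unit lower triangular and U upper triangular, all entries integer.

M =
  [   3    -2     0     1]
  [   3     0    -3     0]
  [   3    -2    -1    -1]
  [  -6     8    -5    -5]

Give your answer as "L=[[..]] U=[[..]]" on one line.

L=[[1,0,0,0],[1,1,0,0],[1,0,1,0],[-2,2,-1,1]] U=[[3,-2,0,1],[0,2,-3,-1],[0,0,-1,-2],[0,0,0,-3]]

  r1 -= 1·r0 → [0,2,-3,-1]
  r2 -= 1·r0 → [0,0,-1,-2]
  r3 -= -2·r0 → [0,4,-5,-3]
  r2 -= 0·r1 → [0,0,-1,-2]
  r3 -= 2·r1 → [0,0,1,-1]
  r3 -= -1·r2 → [0,0,0,-3]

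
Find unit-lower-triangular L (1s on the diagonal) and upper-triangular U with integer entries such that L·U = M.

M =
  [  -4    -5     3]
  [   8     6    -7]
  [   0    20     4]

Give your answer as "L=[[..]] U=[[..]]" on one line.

L=[[1,0,0],[-2,1,0],[0,-5,1]] U=[[-4,-5,3],[0,-4,-1],[0,0,-1]]

  r1 -= -2·r0 → [0,-4,-1]
  r2 -= 0·r0 → [0,20,4]
  r2 -= -5·r1 → [0,0,-1]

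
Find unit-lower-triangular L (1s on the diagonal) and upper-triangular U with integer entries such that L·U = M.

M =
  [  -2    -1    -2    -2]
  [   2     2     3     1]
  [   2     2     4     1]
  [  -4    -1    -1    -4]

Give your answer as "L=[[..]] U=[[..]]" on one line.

  r1 -= -1·r0 → [0,1,1,-1]
  r2 -= -1·r0 → [0,1,2,-1]
  r3 -= 2·r0 → [0,1,3,0]
  r2 -= 1·r1 → [0,0,1,0]
  r3 -= 1·r1 → [0,0,2,1]
  r3 -= 2·r2 → [0,0,0,1]

L=[[1,0,0,0],[-1,1,0,0],[-1,1,1,0],[2,1,2,1]] U=[[-2,-1,-2,-2],[0,1,1,-1],[0,0,1,0],[0,0,0,1]]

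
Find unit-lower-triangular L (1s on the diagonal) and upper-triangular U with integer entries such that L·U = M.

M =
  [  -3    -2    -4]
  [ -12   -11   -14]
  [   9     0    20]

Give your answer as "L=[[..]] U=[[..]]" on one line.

L=[[1,0,0],[4,1,0],[-3,2,1]] U=[[-3,-2,-4],[0,-3,2],[0,0,4]]

  r1 -= 4·r0 → [0,-3,2]
  r2 -= -3·r0 → [0,-6,8]
  r2 -= 2·r1 → [0,0,4]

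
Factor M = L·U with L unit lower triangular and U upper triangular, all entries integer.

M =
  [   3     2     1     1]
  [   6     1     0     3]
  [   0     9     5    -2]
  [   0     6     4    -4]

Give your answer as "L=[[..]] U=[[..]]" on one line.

  r1 -= 2·r0 → [0,-3,-2,1]
  r2 -= 0·r0 → [0,9,5,-2]
  r3 -= 0·r0 → [0,6,4,-4]
  r2 -= -3·r1 → [0,0,-1,1]
  r3 -= -2·r1 → [0,0,0,-2]
  r3 -= 0·r2 → [0,0,0,-2]

L=[[1,0,0,0],[2,1,0,0],[0,-3,1,0],[0,-2,0,1]] U=[[3,2,1,1],[0,-3,-2,1],[0,0,-1,1],[0,0,0,-2]]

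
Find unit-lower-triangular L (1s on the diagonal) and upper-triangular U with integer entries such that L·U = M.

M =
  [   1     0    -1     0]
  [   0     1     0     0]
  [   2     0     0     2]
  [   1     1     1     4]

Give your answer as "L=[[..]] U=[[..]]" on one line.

  R1 -= 0·R0 → [0,1,0,0]
  R2 -= 2·R0 → [0,0,2,2]
  R3 -= 1·R0 → [0,1,2,4]
  R2 -= 0·R1 → [0,0,2,2]
  R3 -= 1·R1 → [0,0,2,4]
  R3 -= 1·R2 → [0,0,0,2]

L=[[1,0,0,0],[0,1,0,0],[2,0,1,0],[1,1,1,1]] U=[[1,0,-1,0],[0,1,0,0],[0,0,2,2],[0,0,0,2]]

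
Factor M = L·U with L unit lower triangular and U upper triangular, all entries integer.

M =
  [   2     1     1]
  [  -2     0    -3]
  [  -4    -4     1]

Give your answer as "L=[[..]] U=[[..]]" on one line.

  r1 -= -1·r0 → [0,1,-2]
  r2 -= -2·r0 → [0,-2,3]
  r2 -= -2·r1 → [0,0,-1]

L=[[1,0,0],[-1,1,0],[-2,-2,1]] U=[[2,1,1],[0,1,-2],[0,0,-1]]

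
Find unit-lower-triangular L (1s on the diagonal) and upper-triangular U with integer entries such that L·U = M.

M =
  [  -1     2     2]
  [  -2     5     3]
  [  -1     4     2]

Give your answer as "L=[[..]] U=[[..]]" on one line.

L=[[1,0,0],[2,1,0],[1,2,1]] U=[[-1,2,2],[0,1,-1],[0,0,2]]

  r1 -= 2·r0 → [0,1,-1]
  r2 -= 1·r0 → [0,2,0]
  r2 -= 2·r1 → [0,0,2]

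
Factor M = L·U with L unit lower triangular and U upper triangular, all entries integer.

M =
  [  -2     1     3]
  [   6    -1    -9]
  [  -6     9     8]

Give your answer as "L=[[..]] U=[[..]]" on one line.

  R1 -= -3·R0 → [0,2,0]
  R2 -= 3·R0 → [0,6,-1]
  R2 -= 3·R1 → [0,0,-1]

L=[[1,0,0],[-3,1,0],[3,3,1]] U=[[-2,1,3],[0,2,0],[0,0,-1]]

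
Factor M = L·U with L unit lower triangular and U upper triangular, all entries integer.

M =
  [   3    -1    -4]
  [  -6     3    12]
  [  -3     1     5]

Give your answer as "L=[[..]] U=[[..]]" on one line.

L=[[1,0,0],[-2,1,0],[-1,0,1]] U=[[3,-1,-4],[0,1,4],[0,0,1]]

  row1 -= -2·row0 → [0,1,4]
  row2 -= -1·row0 → [0,0,1]
  row2 -= 0·row1 → [0,0,1]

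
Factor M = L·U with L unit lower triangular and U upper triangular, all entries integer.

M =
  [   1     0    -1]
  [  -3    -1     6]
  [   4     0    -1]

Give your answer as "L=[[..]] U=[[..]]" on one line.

  row1 -= -3·row0 → [0,-1,3]
  row2 -= 4·row0 → [0,0,3]
  row2 -= 0·row1 → [0,0,3]

L=[[1,0,0],[-3,1,0],[4,0,1]] U=[[1,0,-1],[0,-1,3],[0,0,3]]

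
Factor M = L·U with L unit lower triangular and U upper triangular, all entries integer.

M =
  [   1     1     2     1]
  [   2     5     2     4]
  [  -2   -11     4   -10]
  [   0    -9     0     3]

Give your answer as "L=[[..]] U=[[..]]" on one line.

  R1 -= 2·R0 → [0,3,-2,2]
  R2 -= -2·R0 → [0,-9,8,-8]
  R3 -= 0·R0 → [0,-9,0,3]
  R2 -= -3·R1 → [0,0,2,-2]
  R3 -= -3·R1 → [0,0,-6,9]
  R3 -= -3·R2 → [0,0,0,3]

L=[[1,0,0,0],[2,1,0,0],[-2,-3,1,0],[0,-3,-3,1]] U=[[1,1,2,1],[0,3,-2,2],[0,0,2,-2],[0,0,0,3]]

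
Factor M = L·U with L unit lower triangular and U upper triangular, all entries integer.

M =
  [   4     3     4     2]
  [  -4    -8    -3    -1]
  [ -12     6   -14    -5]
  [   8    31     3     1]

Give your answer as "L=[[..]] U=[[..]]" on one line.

L=[[1,0,0,0],[-1,1,0,0],[-3,-3,1,0],[2,-5,0,1]] U=[[4,3,4,2],[0,-5,1,1],[0,0,1,4],[0,0,0,2]]

  r1 -= -1·r0 → [0,-5,1,1]
  r2 -= -3·r0 → [0,15,-2,1]
  r3 -= 2·r0 → [0,25,-5,-3]
  r2 -= -3·r1 → [0,0,1,4]
  r3 -= -5·r1 → [0,0,0,2]
  r3 -= 0·r2 → [0,0,0,2]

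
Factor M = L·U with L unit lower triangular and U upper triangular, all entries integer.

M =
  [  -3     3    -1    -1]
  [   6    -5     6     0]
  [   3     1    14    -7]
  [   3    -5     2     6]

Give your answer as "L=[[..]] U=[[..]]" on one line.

L=[[1,0,0,0],[-2,1,0,0],[-1,4,1,0],[-1,-2,-3,1]] U=[[-3,3,-1,-1],[0,1,4,-2],[0,0,-3,0],[0,0,0,1]]

  r1 -= -2·r0 → [0,1,4,-2]
  r2 -= -1·r0 → [0,4,13,-8]
  r3 -= -1·r0 → [0,-2,1,5]
  r2 -= 4·r1 → [0,0,-3,0]
  r3 -= -2·r1 → [0,0,9,1]
  r3 -= -3·r2 → [0,0,0,1]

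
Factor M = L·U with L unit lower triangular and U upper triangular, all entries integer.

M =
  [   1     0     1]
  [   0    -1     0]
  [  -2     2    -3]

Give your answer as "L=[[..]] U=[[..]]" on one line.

  row1 -= 0·row0 → [0,-1,0]
  row2 -= -2·row0 → [0,2,-1]
  row2 -= -2·row1 → [0,0,-1]

L=[[1,0,0],[0,1,0],[-2,-2,1]] U=[[1,0,1],[0,-1,0],[0,0,-1]]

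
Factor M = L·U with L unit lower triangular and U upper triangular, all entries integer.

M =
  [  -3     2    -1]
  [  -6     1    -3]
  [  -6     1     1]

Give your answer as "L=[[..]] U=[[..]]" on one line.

  R1 -= 2·R0 → [0,-3,-1]
  R2 -= 2·R0 → [0,-3,3]
  R2 -= 1·R1 → [0,0,4]

L=[[1,0,0],[2,1,0],[2,1,1]] U=[[-3,2,-1],[0,-3,-1],[0,0,4]]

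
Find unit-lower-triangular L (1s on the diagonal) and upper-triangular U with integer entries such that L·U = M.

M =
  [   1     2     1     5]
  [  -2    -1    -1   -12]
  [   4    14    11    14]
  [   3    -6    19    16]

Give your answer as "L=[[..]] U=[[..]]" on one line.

L=[[1,0,0,0],[-2,1,0,0],[4,2,1,0],[3,-4,4,1]] U=[[1,2,1,5],[0,3,1,-2],[0,0,5,-2],[0,0,0,1]]

  r1 -= -2·r0 → [0,3,1,-2]
  r2 -= 4·r0 → [0,6,7,-6]
  r3 -= 3·r0 → [0,-12,16,1]
  r2 -= 2·r1 → [0,0,5,-2]
  r3 -= -4·r1 → [0,0,20,-7]
  r3 -= 4·r2 → [0,0,0,1]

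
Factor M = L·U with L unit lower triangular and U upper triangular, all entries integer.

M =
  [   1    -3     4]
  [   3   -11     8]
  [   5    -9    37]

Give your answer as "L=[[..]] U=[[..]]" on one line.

  r1 -= 3·r0 → [0,-2,-4]
  r2 -= 5·r0 → [0,6,17]
  r2 -= -3·r1 → [0,0,5]

L=[[1,0,0],[3,1,0],[5,-3,1]] U=[[1,-3,4],[0,-2,-4],[0,0,5]]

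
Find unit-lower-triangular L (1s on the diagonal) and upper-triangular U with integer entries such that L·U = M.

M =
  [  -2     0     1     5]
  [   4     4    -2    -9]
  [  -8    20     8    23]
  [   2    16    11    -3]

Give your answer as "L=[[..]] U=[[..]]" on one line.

  r1 -= -2·r0 → [0,4,0,1]
  r2 -= 4·r0 → [0,20,4,3]
  r3 -= -1·r0 → [0,16,12,2]
  r2 -= 5·r1 → [0,0,4,-2]
  r3 -= 4·r1 → [0,0,12,-2]
  r3 -= 3·r2 → [0,0,0,4]

L=[[1,0,0,0],[-2,1,0,0],[4,5,1,0],[-1,4,3,1]] U=[[-2,0,1,5],[0,4,0,1],[0,0,4,-2],[0,0,0,4]]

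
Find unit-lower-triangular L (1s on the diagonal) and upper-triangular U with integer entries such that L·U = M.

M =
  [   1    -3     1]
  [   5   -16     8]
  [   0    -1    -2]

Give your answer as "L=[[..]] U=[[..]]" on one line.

L=[[1,0,0],[5,1,0],[0,1,1]] U=[[1,-3,1],[0,-1,3],[0,0,-5]]

  r1 -= 5·r0 → [0,-1,3]
  r2 -= 0·r0 → [0,-1,-2]
  r2 -= 1·r1 → [0,0,-5]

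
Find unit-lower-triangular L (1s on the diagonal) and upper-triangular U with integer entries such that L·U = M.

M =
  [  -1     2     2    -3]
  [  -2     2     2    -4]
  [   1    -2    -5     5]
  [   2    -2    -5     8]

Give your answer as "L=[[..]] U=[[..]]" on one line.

  R1 -= 2·R0 → [0,-2,-2,2]
  R2 -= -1·R0 → [0,0,-3,2]
  R3 -= -2·R0 → [0,2,-1,2]
  R2 -= 0·R1 → [0,0,-3,2]
  R3 -= -1·R1 → [0,0,-3,4]
  R3 -= 1·R2 → [0,0,0,2]

L=[[1,0,0,0],[2,1,0,0],[-1,0,1,0],[-2,-1,1,1]] U=[[-1,2,2,-3],[0,-2,-2,2],[0,0,-3,2],[0,0,0,2]]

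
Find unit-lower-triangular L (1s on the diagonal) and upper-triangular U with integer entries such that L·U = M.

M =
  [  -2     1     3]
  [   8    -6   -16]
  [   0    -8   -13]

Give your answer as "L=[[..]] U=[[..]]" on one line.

L=[[1,0,0],[-4,1,0],[0,4,1]] U=[[-2,1,3],[0,-2,-4],[0,0,3]]

  row1 -= -4·row0 → [0,-2,-4]
  row2 -= 0·row0 → [0,-8,-13]
  row2 -= 4·row1 → [0,0,3]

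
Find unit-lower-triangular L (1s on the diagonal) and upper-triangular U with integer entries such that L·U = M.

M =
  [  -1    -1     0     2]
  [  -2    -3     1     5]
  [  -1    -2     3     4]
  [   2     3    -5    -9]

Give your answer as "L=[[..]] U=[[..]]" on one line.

  r1 -= 2·r0 → [0,-1,1,1]
  r2 -= 1·r0 → [0,-1,3,2]
  r3 -= -2·r0 → [0,1,-5,-5]
  r2 -= 1·r1 → [0,0,2,1]
  r3 -= -1·r1 → [0,0,-4,-4]
  r3 -= -2·r2 → [0,0,0,-2]

L=[[1,0,0,0],[2,1,0,0],[1,1,1,0],[-2,-1,-2,1]] U=[[-1,-1,0,2],[0,-1,1,1],[0,0,2,1],[0,0,0,-2]]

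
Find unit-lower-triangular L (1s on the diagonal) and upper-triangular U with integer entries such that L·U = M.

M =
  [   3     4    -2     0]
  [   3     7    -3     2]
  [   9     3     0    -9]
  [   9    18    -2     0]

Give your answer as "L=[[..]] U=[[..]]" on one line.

  row1 -= 1·row0 → [0,3,-1,2]
  row2 -= 3·row0 → [0,-9,6,-9]
  row3 -= 3·row0 → [0,6,4,0]
  row2 -= -3·row1 → [0,0,3,-3]
  row3 -= 2·row1 → [0,0,6,-4]
  row3 -= 2·row2 → [0,0,0,2]

L=[[1,0,0,0],[1,1,0,0],[3,-3,1,0],[3,2,2,1]] U=[[3,4,-2,0],[0,3,-1,2],[0,0,3,-3],[0,0,0,2]]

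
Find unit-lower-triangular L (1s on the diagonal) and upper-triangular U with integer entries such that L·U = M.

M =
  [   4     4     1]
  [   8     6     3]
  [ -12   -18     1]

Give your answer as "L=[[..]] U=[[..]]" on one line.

  row1 -= 2·row0 → [0,-2,1]
  row2 -= -3·row0 → [0,-6,4]
  row2 -= 3·row1 → [0,0,1]

L=[[1,0,0],[2,1,0],[-3,3,1]] U=[[4,4,1],[0,-2,1],[0,0,1]]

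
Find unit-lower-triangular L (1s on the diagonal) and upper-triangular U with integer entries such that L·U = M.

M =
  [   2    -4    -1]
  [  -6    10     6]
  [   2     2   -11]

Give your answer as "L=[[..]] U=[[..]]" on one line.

L=[[1,0,0],[-3,1,0],[1,-3,1]] U=[[2,-4,-1],[0,-2,3],[0,0,-1]]

  r1 -= -3·r0 → [0,-2,3]
  r2 -= 1·r0 → [0,6,-10]
  r2 -= -3·r1 → [0,0,-1]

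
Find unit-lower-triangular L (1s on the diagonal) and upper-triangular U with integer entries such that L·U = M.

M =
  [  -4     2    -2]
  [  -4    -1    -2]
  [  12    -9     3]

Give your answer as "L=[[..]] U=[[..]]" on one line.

  row1 -= 1·row0 → [0,-3,0]
  row2 -= -3·row0 → [0,-3,-3]
  row2 -= 1·row1 → [0,0,-3]

L=[[1,0,0],[1,1,0],[-3,1,1]] U=[[-4,2,-2],[0,-3,0],[0,0,-3]]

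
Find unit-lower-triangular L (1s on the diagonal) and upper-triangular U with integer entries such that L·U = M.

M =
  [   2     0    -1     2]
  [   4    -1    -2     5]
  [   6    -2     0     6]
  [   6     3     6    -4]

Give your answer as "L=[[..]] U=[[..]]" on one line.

L=[[1,0,0,0],[2,1,0,0],[3,2,1,0],[3,-3,3,1]] U=[[2,0,-1,2],[0,-1,0,1],[0,0,3,-2],[0,0,0,-1]]

  r1 -= 2·r0 → [0,-1,0,1]
  r2 -= 3·r0 → [0,-2,3,0]
  r3 -= 3·r0 → [0,3,9,-10]
  r2 -= 2·r1 → [0,0,3,-2]
  r3 -= -3·r1 → [0,0,9,-7]
  r3 -= 3·r2 → [0,0,0,-1]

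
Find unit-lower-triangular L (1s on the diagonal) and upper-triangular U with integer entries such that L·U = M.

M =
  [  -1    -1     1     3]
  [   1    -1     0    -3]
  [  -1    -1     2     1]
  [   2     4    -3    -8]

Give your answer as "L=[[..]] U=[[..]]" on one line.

L=[[1,0,0,0],[-1,1,0,0],[1,0,1,0],[-2,-1,0,1]] U=[[-1,-1,1,3],[0,-2,1,0],[0,0,1,-2],[0,0,0,-2]]

  R1 -= -1·R0 → [0,-2,1,0]
  R2 -= 1·R0 → [0,0,1,-2]
  R3 -= -2·R0 → [0,2,-1,-2]
  R2 -= 0·R1 → [0,0,1,-2]
  R3 -= -1·R1 → [0,0,0,-2]
  R3 -= 0·R2 → [0,0,0,-2]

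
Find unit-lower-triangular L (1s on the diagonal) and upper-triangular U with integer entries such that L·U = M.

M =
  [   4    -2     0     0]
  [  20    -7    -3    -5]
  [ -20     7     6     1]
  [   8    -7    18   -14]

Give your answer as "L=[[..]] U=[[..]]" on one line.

  R1 -= 5·R0 → [0,3,-3,-5]
  R2 -= -5·R0 → [0,-3,6,1]
  R3 -= 2·R0 → [0,-3,18,-14]
  R2 -= -1·R1 → [0,0,3,-4]
  R3 -= -1·R1 → [0,0,15,-19]
  R3 -= 5·R2 → [0,0,0,1]

L=[[1,0,0,0],[5,1,0,0],[-5,-1,1,0],[2,-1,5,1]] U=[[4,-2,0,0],[0,3,-3,-5],[0,0,3,-4],[0,0,0,1]]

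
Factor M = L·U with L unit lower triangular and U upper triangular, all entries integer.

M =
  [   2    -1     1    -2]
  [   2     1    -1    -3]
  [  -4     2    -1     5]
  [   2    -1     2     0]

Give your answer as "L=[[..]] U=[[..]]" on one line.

  r1 -= 1·r0 → [0,2,-2,-1]
  r2 -= -2·r0 → [0,0,1,1]
  r3 -= 1·r0 → [0,0,1,2]
  r2 -= 0·r1 → [0,0,1,1]
  r3 -= 0·r1 → [0,0,1,2]
  r3 -= 1·r2 → [0,0,0,1]

L=[[1,0,0,0],[1,1,0,0],[-2,0,1,0],[1,0,1,1]] U=[[2,-1,1,-2],[0,2,-2,-1],[0,0,1,1],[0,0,0,1]]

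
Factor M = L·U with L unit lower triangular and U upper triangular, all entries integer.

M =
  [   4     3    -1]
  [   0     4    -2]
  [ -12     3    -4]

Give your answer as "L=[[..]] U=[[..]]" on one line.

  R1 -= 0·R0 → [0,4,-2]
  R2 -= -3·R0 → [0,12,-7]
  R2 -= 3·R1 → [0,0,-1]

L=[[1,0,0],[0,1,0],[-3,3,1]] U=[[4,3,-1],[0,4,-2],[0,0,-1]]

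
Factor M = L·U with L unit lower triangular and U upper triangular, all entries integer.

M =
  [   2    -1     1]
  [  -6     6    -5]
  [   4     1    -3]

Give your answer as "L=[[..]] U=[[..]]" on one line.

L=[[1,0,0],[-3,1,0],[2,1,1]] U=[[2,-1,1],[0,3,-2],[0,0,-3]]

  r1 -= -3·r0 → [0,3,-2]
  r2 -= 2·r0 → [0,3,-5]
  r2 -= 1·r1 → [0,0,-3]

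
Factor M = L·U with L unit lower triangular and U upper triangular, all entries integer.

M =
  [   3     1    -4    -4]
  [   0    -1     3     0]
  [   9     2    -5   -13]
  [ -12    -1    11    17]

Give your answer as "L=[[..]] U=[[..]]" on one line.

  r1 -= 0·r0 → [0,-1,3,0]
  r2 -= 3·r0 → [0,-1,7,-1]
  r3 -= -4·r0 → [0,3,-5,1]
  r2 -= 1·r1 → [0,0,4,-1]
  r3 -= -3·r1 → [0,0,4,1]
  r3 -= 1·r2 → [0,0,0,2]

L=[[1,0,0,0],[0,1,0,0],[3,1,1,0],[-4,-3,1,1]] U=[[3,1,-4,-4],[0,-1,3,0],[0,0,4,-1],[0,0,0,2]]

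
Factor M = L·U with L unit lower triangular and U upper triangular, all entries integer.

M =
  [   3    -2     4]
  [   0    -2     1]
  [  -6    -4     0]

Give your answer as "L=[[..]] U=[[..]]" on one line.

L=[[1,0,0],[0,1,0],[-2,4,1]] U=[[3,-2,4],[0,-2,1],[0,0,4]]

  r1 -= 0·r0 → [0,-2,1]
  r2 -= -2·r0 → [0,-8,8]
  r2 -= 4·r1 → [0,0,4]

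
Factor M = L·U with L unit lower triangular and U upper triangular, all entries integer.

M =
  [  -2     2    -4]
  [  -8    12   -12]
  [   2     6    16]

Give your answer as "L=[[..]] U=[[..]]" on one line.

  row1 -= 4·row0 → [0,4,4]
  row2 -= -1·row0 → [0,8,12]
  row2 -= 2·row1 → [0,0,4]

L=[[1,0,0],[4,1,0],[-1,2,1]] U=[[-2,2,-4],[0,4,4],[0,0,4]]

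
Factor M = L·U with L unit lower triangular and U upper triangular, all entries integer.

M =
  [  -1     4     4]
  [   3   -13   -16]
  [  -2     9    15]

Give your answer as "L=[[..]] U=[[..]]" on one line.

  row1 -= -3·row0 → [0,-1,-4]
  row2 -= 2·row0 → [0,1,7]
  row2 -= -1·row1 → [0,0,3]

L=[[1,0,0],[-3,1,0],[2,-1,1]] U=[[-1,4,4],[0,-1,-4],[0,0,3]]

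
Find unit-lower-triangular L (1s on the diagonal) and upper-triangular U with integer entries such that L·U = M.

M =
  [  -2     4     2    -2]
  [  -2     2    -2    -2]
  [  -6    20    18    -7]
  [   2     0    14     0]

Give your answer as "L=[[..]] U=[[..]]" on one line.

L=[[1,0,0,0],[1,1,0,0],[3,-4,1,0],[-1,-2,-2,1]] U=[[-2,4,2,-2],[0,-2,-4,0],[0,0,-4,-1],[0,0,0,-4]]

  r1 -= 1·r0 → [0,-2,-4,0]
  r2 -= 3·r0 → [0,8,12,-1]
  r3 -= -1·r0 → [0,4,16,-2]
  r2 -= -4·r1 → [0,0,-4,-1]
  r3 -= -2·r1 → [0,0,8,-2]
  r3 -= -2·r2 → [0,0,0,-4]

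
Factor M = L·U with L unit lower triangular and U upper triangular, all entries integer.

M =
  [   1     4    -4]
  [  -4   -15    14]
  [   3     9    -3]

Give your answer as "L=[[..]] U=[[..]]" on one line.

L=[[1,0,0],[-4,1,0],[3,-3,1]] U=[[1,4,-4],[0,1,-2],[0,0,3]]

  r1 -= -4·r0 → [0,1,-2]
  r2 -= 3·r0 → [0,-3,9]
  r2 -= -3·r1 → [0,0,3]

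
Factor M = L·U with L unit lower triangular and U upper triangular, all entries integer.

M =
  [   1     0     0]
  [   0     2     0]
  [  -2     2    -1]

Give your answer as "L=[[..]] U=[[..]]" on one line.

  R1 -= 0·R0 → [0,2,0]
  R2 -= -2·R0 → [0,2,-1]
  R2 -= 1·R1 → [0,0,-1]

L=[[1,0,0],[0,1,0],[-2,1,1]] U=[[1,0,0],[0,2,0],[0,0,-1]]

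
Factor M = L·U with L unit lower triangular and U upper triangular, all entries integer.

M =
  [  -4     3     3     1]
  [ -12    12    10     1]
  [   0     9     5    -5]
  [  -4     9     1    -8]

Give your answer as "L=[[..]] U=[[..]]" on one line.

L=[[1,0,0,0],[3,1,0,0],[0,3,1,0],[1,2,-2,1]] U=[[-4,3,3,1],[0,3,1,-2],[0,0,2,1],[0,0,0,-3]]

  r1 -= 3·r0 → [0,3,1,-2]
  r2 -= 0·r0 → [0,9,5,-5]
  r3 -= 1·r0 → [0,6,-2,-9]
  r2 -= 3·r1 → [0,0,2,1]
  r3 -= 2·r1 → [0,0,-4,-5]
  r3 -= -2·r2 → [0,0,0,-3]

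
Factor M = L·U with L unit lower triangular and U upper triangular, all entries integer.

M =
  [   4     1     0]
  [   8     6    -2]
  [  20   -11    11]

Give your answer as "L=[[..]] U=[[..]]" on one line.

L=[[1,0,0],[2,1,0],[5,-4,1]] U=[[4,1,0],[0,4,-2],[0,0,3]]

  r1 -= 2·r0 → [0,4,-2]
  r2 -= 5·r0 → [0,-16,11]
  r2 -= -4·r1 → [0,0,3]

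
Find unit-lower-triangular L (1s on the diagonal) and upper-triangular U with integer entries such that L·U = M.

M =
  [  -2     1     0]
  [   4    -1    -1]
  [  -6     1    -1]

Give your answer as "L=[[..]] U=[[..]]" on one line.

  row1 -= -2·row0 → [0,1,-1]
  row2 -= 3·row0 → [0,-2,-1]
  row2 -= -2·row1 → [0,0,-3]

L=[[1,0,0],[-2,1,0],[3,-2,1]] U=[[-2,1,0],[0,1,-1],[0,0,-3]]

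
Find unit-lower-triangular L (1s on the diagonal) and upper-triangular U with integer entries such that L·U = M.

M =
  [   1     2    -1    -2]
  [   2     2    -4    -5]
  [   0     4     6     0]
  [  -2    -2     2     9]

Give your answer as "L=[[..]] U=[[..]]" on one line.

  r1 -= 2·r0 → [0,-2,-2,-1]
  r2 -= 0·r0 → [0,4,6,0]
  r3 -= -2·r0 → [0,2,0,5]
  r2 -= -2·r1 → [0,0,2,-2]
  r3 -= -1·r1 → [0,0,-2,4]
  r3 -= -1·r2 → [0,0,0,2]

L=[[1,0,0,0],[2,1,0,0],[0,-2,1,0],[-2,-1,-1,1]] U=[[1,2,-1,-2],[0,-2,-2,-1],[0,0,2,-2],[0,0,0,2]]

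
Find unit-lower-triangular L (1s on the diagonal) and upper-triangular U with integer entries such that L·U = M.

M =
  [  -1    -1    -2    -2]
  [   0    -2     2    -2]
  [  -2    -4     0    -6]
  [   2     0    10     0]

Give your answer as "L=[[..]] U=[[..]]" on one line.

  r1 -= 0·r0 → [0,-2,2,-2]
  r2 -= 2·r0 → [0,-2,4,-2]
  r3 -= -2·r0 → [0,-2,6,-4]
  r2 -= 1·r1 → [0,0,2,0]
  r3 -= 1·r1 → [0,0,4,-2]
  r3 -= 2·r2 → [0,0,0,-2]

L=[[1,0,0,0],[0,1,0,0],[2,1,1,0],[-2,1,2,1]] U=[[-1,-1,-2,-2],[0,-2,2,-2],[0,0,2,0],[0,0,0,-2]]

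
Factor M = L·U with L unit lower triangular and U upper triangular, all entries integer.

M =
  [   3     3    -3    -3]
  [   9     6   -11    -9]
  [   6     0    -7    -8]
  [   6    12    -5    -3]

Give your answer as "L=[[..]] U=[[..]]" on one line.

L=[[1,0,0,0],[3,1,0,0],[2,2,1,0],[2,-2,-1,1]] U=[[3,3,-3,-3],[0,-3,-2,0],[0,0,3,-2],[0,0,0,1]]

  r1 -= 3·r0 → [0,-3,-2,0]
  r2 -= 2·r0 → [0,-6,-1,-2]
  r3 -= 2·r0 → [0,6,1,3]
  r2 -= 2·r1 → [0,0,3,-2]
  r3 -= -2·r1 → [0,0,-3,3]
  r3 -= -1·r2 → [0,0,0,1]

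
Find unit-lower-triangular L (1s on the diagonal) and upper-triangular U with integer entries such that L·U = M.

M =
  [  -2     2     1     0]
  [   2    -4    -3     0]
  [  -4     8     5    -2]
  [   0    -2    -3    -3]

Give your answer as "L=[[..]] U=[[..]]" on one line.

  r1 -= -1·r0 → [0,-2,-2,0]
  r2 -= 2·r0 → [0,4,3,-2]
  r3 -= 0·r0 → [0,-2,-3,-3]
  r2 -= -2·r1 → [0,0,-1,-2]
  r3 -= 1·r1 → [0,0,-1,-3]
  r3 -= 1·r2 → [0,0,0,-1]

L=[[1,0,0,0],[-1,1,0,0],[2,-2,1,0],[0,1,1,1]] U=[[-2,2,1,0],[0,-2,-2,0],[0,0,-1,-2],[0,0,0,-1]]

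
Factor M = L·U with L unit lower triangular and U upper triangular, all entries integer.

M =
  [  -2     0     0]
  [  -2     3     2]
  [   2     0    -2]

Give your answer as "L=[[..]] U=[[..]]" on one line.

L=[[1,0,0],[1,1,0],[-1,0,1]] U=[[-2,0,0],[0,3,2],[0,0,-2]]

  R1 -= 1·R0 → [0,3,2]
  R2 -= -1·R0 → [0,0,-2]
  R2 -= 0·R1 → [0,0,-2]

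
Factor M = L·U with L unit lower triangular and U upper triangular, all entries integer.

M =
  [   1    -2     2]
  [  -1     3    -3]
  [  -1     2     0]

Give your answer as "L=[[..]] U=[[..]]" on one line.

  R1 -= -1·R0 → [0,1,-1]
  R2 -= -1·R0 → [0,0,2]
  R2 -= 0·R1 → [0,0,2]

L=[[1,0,0],[-1,1,0],[-1,0,1]] U=[[1,-2,2],[0,1,-1],[0,0,2]]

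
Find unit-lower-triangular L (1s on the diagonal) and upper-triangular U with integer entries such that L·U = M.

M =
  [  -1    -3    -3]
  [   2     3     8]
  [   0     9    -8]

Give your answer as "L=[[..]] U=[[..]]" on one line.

  row1 -= -2·row0 → [0,-3,2]
  row2 -= 0·row0 → [0,9,-8]
  row2 -= -3·row1 → [0,0,-2]

L=[[1,0,0],[-2,1,0],[0,-3,1]] U=[[-1,-3,-3],[0,-3,2],[0,0,-2]]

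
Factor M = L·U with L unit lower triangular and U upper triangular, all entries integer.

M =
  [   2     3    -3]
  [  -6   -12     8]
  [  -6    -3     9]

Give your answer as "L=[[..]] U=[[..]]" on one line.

  row1 -= -3·row0 → [0,-3,-1]
  row2 -= -3·row0 → [0,6,0]
  row2 -= -2·row1 → [0,0,-2]

L=[[1,0,0],[-3,1,0],[-3,-2,1]] U=[[2,3,-3],[0,-3,-1],[0,0,-2]]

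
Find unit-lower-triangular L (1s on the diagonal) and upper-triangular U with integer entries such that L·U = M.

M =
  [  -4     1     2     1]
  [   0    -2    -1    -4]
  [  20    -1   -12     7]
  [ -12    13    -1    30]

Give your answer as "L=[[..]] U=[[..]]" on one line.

L=[[1,0,0,0],[0,1,0,0],[-5,-2,1,0],[3,-5,3,1]] U=[[-4,1,2,1],[0,-2,-1,-4],[0,0,-4,4],[0,0,0,-5]]

  row1 -= 0·row0 → [0,-2,-1,-4]
  row2 -= -5·row0 → [0,4,-2,12]
  row3 -= 3·row0 → [0,10,-7,27]
  row2 -= -2·row1 → [0,0,-4,4]
  row3 -= -5·row1 → [0,0,-12,7]
  row3 -= 3·row2 → [0,0,0,-5]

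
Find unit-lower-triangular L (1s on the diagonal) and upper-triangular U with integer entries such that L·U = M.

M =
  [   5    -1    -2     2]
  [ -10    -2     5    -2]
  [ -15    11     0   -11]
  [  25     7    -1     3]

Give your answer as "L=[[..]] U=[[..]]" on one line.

  row1 -= -2·row0 → [0,-4,1,2]
  row2 -= -3·row0 → [0,8,-6,-5]
  row3 -= 5·row0 → [0,12,9,-7]
  row2 -= -2·row1 → [0,0,-4,-1]
  row3 -= -3·row1 → [0,0,12,-1]
  row3 -= -3·row2 → [0,0,0,-4]

L=[[1,0,0,0],[-2,1,0,0],[-3,-2,1,0],[5,-3,-3,1]] U=[[5,-1,-2,2],[0,-4,1,2],[0,0,-4,-1],[0,0,0,-4]]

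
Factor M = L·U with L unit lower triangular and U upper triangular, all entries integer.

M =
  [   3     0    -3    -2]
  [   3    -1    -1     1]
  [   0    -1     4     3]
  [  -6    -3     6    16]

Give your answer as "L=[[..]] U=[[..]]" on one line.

L=[[1,0,0,0],[1,1,0,0],[0,1,1,0],[-2,3,-3,1]] U=[[3,0,-3,-2],[0,-1,2,3],[0,0,2,0],[0,0,0,3]]

  row1 -= 1·row0 → [0,-1,2,3]
  row2 -= 0·row0 → [0,-1,4,3]
  row3 -= -2·row0 → [0,-3,0,12]
  row2 -= 1·row1 → [0,0,2,0]
  row3 -= 3·row1 → [0,0,-6,3]
  row3 -= -3·row2 → [0,0,0,3]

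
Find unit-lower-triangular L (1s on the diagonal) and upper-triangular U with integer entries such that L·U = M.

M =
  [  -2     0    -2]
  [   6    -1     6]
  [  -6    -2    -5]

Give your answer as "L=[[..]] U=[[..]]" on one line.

L=[[1,0,0],[-3,1,0],[3,2,1]] U=[[-2,0,-2],[0,-1,0],[0,0,1]]

  row1 -= -3·row0 → [0,-1,0]
  row2 -= 3·row0 → [0,-2,1]
  row2 -= 2·row1 → [0,0,1]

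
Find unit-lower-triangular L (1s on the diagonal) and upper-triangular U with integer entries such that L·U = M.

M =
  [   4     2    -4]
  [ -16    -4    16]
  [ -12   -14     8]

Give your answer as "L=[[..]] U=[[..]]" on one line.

  row1 -= -4·row0 → [0,4,0]
  row2 -= -3·row0 → [0,-8,-4]
  row2 -= -2·row1 → [0,0,-4]

L=[[1,0,0],[-4,1,0],[-3,-2,1]] U=[[4,2,-4],[0,4,0],[0,0,-4]]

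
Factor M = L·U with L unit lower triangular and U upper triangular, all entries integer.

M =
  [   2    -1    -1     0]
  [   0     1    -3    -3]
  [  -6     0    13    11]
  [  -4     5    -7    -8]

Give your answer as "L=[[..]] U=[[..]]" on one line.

L=[[1,0,0,0],[0,1,0,0],[-3,-3,1,0],[-2,3,0,1]] U=[[2,-1,-1,0],[0,1,-3,-3],[0,0,1,2],[0,0,0,1]]

  R1 -= 0·R0 → [0,1,-3,-3]
  R2 -= -3·R0 → [0,-3,10,11]
  R3 -= -2·R0 → [0,3,-9,-8]
  R2 -= -3·R1 → [0,0,1,2]
  R3 -= 3·R1 → [0,0,0,1]
  R3 -= 0·R2 → [0,0,0,1]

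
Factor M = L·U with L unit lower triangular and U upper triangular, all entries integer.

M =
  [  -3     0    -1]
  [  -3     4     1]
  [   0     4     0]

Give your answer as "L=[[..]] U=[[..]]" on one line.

  r1 -= 1·r0 → [0,4,2]
  r2 -= 0·r0 → [0,4,0]
  r2 -= 1·r1 → [0,0,-2]

L=[[1,0,0],[1,1,0],[0,1,1]] U=[[-3,0,-1],[0,4,2],[0,0,-2]]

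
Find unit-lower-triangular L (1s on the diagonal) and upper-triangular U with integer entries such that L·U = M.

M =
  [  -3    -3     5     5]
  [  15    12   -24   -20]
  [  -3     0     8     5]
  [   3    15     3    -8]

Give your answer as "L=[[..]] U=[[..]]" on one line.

L=[[1,0,0,0],[-5,1,0,0],[1,-1,1,0],[-1,-4,3,1]] U=[[-3,-3,5,5],[0,-3,1,5],[0,0,4,5],[0,0,0,2]]

  r1 -= -5·r0 → [0,-3,1,5]
  r2 -= 1·r0 → [0,3,3,0]
  r3 -= -1·r0 → [0,12,8,-3]
  r2 -= -1·r1 → [0,0,4,5]
  r3 -= -4·r1 → [0,0,12,17]
  r3 -= 3·r2 → [0,0,0,2]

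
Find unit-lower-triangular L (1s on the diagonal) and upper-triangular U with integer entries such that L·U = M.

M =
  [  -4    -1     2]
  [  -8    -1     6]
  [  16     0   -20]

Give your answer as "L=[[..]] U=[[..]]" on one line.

L=[[1,0,0],[2,1,0],[-4,-4,1]] U=[[-4,-1,2],[0,1,2],[0,0,-4]]

  row1 -= 2·row0 → [0,1,2]
  row2 -= -4·row0 → [0,-4,-12]
  row2 -= -4·row1 → [0,0,-4]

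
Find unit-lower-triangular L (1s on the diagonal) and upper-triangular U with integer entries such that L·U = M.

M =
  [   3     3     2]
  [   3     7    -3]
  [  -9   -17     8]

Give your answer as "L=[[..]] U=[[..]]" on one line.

L=[[1,0,0],[1,1,0],[-3,-2,1]] U=[[3,3,2],[0,4,-5],[0,0,4]]

  row1 -= 1·row0 → [0,4,-5]
  row2 -= -3·row0 → [0,-8,14]
  row2 -= -2·row1 → [0,0,4]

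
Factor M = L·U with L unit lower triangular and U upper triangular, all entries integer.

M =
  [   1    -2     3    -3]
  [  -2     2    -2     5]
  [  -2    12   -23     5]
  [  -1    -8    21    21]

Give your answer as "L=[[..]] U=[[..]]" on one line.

  R1 -= -2·R0 → [0,-2,4,-1]
  R2 -= -2·R0 → [0,8,-17,-1]
  R3 -= -1·R0 → [0,-10,24,18]
  R2 -= -4·R1 → [0,0,-1,-5]
  R3 -= 5·R1 → [0,0,4,23]
  R3 -= -4·R2 → [0,0,0,3]

L=[[1,0,0,0],[-2,1,0,0],[-2,-4,1,0],[-1,5,-4,1]] U=[[1,-2,3,-3],[0,-2,4,-1],[0,0,-1,-5],[0,0,0,3]]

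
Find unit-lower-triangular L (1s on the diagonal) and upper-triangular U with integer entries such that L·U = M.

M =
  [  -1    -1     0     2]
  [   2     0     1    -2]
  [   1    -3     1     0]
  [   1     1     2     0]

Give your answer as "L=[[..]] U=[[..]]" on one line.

L=[[1,0,0,0],[-2,1,0,0],[-1,2,1,0],[-1,0,-2,1]] U=[[-1,-1,0,2],[0,-2,1,2],[0,0,-1,-2],[0,0,0,-2]]

  R1 -= -2·R0 → [0,-2,1,2]
  R2 -= -1·R0 → [0,-4,1,2]
  R3 -= -1·R0 → [0,0,2,2]
  R2 -= 2·R1 → [0,0,-1,-2]
  R3 -= 0·R1 → [0,0,2,2]
  R3 -= -2·R2 → [0,0,0,-2]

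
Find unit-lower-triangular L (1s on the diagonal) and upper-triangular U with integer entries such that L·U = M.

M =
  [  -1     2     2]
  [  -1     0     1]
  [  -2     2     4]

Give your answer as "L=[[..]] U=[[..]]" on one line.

L=[[1,0,0],[1,1,0],[2,1,1]] U=[[-1,2,2],[0,-2,-1],[0,0,1]]

  r1 -= 1·r0 → [0,-2,-1]
  r2 -= 2·r0 → [0,-2,0]
  r2 -= 1·r1 → [0,0,1]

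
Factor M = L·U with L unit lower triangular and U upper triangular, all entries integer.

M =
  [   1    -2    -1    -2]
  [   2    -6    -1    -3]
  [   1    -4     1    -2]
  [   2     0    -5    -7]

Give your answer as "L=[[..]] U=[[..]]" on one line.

L=[[1,0,0,0],[2,1,0,0],[1,1,1,0],[2,-2,-1,1]] U=[[1,-2,-1,-2],[0,-2,1,1],[0,0,1,-1],[0,0,0,-2]]

  row1 -= 2·row0 → [0,-2,1,1]
  row2 -= 1·row0 → [0,-2,2,0]
  row3 -= 2·row0 → [0,4,-3,-3]
  row2 -= 1·row1 → [0,0,1,-1]
  row3 -= -2·row1 → [0,0,-1,-1]
  row3 -= -1·row2 → [0,0,0,-2]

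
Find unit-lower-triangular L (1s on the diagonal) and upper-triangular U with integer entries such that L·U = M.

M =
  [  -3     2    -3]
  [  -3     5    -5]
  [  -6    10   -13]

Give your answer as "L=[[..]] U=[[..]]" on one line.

  r1 -= 1·r0 → [0,3,-2]
  r2 -= 2·r0 → [0,6,-7]
  r2 -= 2·r1 → [0,0,-3]

L=[[1,0,0],[1,1,0],[2,2,1]] U=[[-3,2,-3],[0,3,-2],[0,0,-3]]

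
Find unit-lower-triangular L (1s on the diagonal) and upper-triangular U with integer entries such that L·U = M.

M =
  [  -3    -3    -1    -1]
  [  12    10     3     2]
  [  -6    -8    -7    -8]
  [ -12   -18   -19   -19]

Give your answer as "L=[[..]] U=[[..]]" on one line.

  r1 -= -4·r0 → [0,-2,-1,-2]
  r2 -= 2·r0 → [0,-2,-5,-6]
  r3 -= 4·r0 → [0,-6,-15,-15]
  r2 -= 1·r1 → [0,0,-4,-4]
  r3 -= 3·r1 → [0,0,-12,-9]
  r3 -= 3·r2 → [0,0,0,3]

L=[[1,0,0,0],[-4,1,0,0],[2,1,1,0],[4,3,3,1]] U=[[-3,-3,-1,-1],[0,-2,-1,-2],[0,0,-4,-4],[0,0,0,3]]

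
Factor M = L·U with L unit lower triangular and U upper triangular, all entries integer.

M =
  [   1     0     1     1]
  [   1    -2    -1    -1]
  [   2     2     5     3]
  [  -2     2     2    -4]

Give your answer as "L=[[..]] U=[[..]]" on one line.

  row1 -= 1·row0 → [0,-2,-2,-2]
  row2 -= 2·row0 → [0,2,3,1]
  row3 -= -2·row0 → [0,2,4,-2]
  row2 -= -1·row1 → [0,0,1,-1]
  row3 -= -1·row1 → [0,0,2,-4]
  row3 -= 2·row2 → [0,0,0,-2]

L=[[1,0,0,0],[1,1,0,0],[2,-1,1,0],[-2,-1,2,1]] U=[[1,0,1,1],[0,-2,-2,-2],[0,0,1,-1],[0,0,0,-2]]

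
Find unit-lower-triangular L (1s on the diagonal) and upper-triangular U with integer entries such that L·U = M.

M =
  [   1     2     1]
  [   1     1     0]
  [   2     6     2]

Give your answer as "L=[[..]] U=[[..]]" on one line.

  r1 -= 1·r0 → [0,-1,-1]
  r2 -= 2·r0 → [0,2,0]
  r2 -= -2·r1 → [0,0,-2]

L=[[1,0,0],[1,1,0],[2,-2,1]] U=[[1,2,1],[0,-1,-1],[0,0,-2]]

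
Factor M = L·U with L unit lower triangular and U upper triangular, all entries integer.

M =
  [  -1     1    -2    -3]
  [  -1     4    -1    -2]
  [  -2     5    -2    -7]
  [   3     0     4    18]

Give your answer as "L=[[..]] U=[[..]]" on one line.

  R1 -= 1·R0 → [0,3,1,1]
  R2 -= 2·R0 → [0,3,2,-1]
  R3 -= -3·R0 → [0,3,-2,9]
  R2 -= 1·R1 → [0,0,1,-2]
  R3 -= 1·R1 → [0,0,-3,8]
  R3 -= -3·R2 → [0,0,0,2]

L=[[1,0,0,0],[1,1,0,0],[2,1,1,0],[-3,1,-3,1]] U=[[-1,1,-2,-3],[0,3,1,1],[0,0,1,-2],[0,0,0,2]]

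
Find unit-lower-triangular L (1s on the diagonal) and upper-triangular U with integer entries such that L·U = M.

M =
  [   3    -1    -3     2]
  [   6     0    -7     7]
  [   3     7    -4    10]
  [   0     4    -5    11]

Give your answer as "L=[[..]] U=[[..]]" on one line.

  r1 -= 2·r0 → [0,2,-1,3]
  r2 -= 1·r0 → [0,8,-1,8]
  r3 -= 0·r0 → [0,4,-5,11]
  r2 -= 4·r1 → [0,0,3,-4]
  r3 -= 2·r1 → [0,0,-3,5]
  r3 -= -1·r2 → [0,0,0,1]

L=[[1,0,0,0],[2,1,0,0],[1,4,1,0],[0,2,-1,1]] U=[[3,-1,-3,2],[0,2,-1,3],[0,0,3,-4],[0,0,0,1]]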